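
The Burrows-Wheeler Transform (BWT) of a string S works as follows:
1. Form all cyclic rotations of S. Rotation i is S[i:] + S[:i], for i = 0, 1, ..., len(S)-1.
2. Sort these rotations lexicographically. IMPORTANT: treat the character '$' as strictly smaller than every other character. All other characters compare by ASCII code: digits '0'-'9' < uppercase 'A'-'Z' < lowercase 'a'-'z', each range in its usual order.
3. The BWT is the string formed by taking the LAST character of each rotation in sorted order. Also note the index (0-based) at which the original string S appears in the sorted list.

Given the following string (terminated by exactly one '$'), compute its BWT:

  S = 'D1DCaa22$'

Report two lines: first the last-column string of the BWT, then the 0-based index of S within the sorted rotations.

All 9 rotations (rotation i = S[i:]+S[:i]):
  rot[0] = D1DCaa22$
  rot[1] = 1DCaa22$D
  rot[2] = DCaa22$D1
  rot[3] = Caa22$D1D
  rot[4] = aa22$D1DC
  rot[5] = a22$D1DCa
  rot[6] = 22$D1DCaa
  rot[7] = 2$D1DCaa2
  rot[8] = $D1DCaa22
Sorted (with $ < everything):
  sorted[0] = $D1DCaa22  (last char: '2')
  sorted[1] = 1DCaa22$D  (last char: 'D')
  sorted[2] = 2$D1DCaa2  (last char: '2')
  sorted[3] = 22$D1DCaa  (last char: 'a')
  sorted[4] = Caa22$D1D  (last char: 'D')
  sorted[5] = D1DCaa22$  (last char: '$')
  sorted[6] = DCaa22$D1  (last char: '1')
  sorted[7] = a22$D1DCa  (last char: 'a')
  sorted[8] = aa22$D1DC  (last char: 'C')
Last column: 2D2aD$1aC
Original string S is at sorted index 5

Answer: 2D2aD$1aC
5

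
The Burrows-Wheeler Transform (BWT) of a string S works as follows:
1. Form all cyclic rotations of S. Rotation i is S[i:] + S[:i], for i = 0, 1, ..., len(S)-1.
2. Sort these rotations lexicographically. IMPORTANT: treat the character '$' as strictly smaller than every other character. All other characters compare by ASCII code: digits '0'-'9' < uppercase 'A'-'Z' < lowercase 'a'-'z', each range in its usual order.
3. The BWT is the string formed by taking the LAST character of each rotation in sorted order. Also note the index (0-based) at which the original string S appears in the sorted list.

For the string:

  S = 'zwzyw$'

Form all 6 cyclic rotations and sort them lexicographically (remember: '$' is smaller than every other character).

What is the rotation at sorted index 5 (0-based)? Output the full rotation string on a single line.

All 6 rotations (rotation i = S[i:]+S[:i]):
  rot[0] = zwzyw$
  rot[1] = wzyw$z
  rot[2] = zyw$zw
  rot[3] = yw$zwz
  rot[4] = w$zwzy
  rot[5] = $zwzyw
Sorted (with $ < everything):
  sorted[0] = $zwzyw
  sorted[1] = w$zwzy
  sorted[2] = wzyw$z
  sorted[3] = yw$zwz
  sorted[4] = zwzyw$
  sorted[5] = zyw$zw
sorted[5] = zyw$zw

Answer: zyw$zw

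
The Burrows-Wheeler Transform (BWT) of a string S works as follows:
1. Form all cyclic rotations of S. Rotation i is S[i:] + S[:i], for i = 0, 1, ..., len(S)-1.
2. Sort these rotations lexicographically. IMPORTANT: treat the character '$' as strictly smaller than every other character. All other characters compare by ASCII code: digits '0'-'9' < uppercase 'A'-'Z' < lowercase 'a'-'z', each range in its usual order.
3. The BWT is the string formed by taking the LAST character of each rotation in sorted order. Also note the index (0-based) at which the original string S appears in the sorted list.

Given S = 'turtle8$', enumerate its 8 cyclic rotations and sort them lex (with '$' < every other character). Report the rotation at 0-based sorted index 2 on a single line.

Answer: e8$turtl

Derivation:
All 8 rotations (rotation i = S[i:]+S[:i]):
  rot[0] = turtle8$
  rot[1] = urtle8$t
  rot[2] = rtle8$tu
  rot[3] = tle8$tur
  rot[4] = le8$turt
  rot[5] = e8$turtl
  rot[6] = 8$turtle
  rot[7] = $turtle8
Sorted (with $ < everything):
  sorted[0] = $turtle8
  sorted[1] = 8$turtle
  sorted[2] = e8$turtl
  sorted[3] = le8$turt
  sorted[4] = rtle8$tu
  sorted[5] = tle8$tur
  sorted[6] = turtle8$
  sorted[7] = urtle8$t
sorted[2] = e8$turtl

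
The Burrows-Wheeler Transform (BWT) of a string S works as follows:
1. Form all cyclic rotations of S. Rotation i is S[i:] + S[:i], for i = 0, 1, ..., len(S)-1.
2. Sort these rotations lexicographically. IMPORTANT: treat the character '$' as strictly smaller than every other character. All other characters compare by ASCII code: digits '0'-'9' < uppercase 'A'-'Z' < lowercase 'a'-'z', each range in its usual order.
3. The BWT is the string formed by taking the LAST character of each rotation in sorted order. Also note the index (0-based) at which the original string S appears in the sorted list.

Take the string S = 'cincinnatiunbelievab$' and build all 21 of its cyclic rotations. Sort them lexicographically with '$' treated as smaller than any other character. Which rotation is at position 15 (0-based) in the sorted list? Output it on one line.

All 21 rotations (rotation i = S[i:]+S[:i]):
  rot[0] = cincinnatiunbelievab$
  rot[1] = incinnatiunbelievab$c
  rot[2] = ncinnatiunbelievab$ci
  rot[3] = cinnatiunbelievab$cin
  rot[4] = innatiunbelievab$cinc
  rot[5] = nnatiunbelievab$cinci
  rot[6] = natiunbelievab$cincin
  rot[7] = atiunbelievab$cincinn
  rot[8] = tiunbelievab$cincinna
  rot[9] = iunbelievab$cincinnat
  rot[10] = unbelievab$cincinnati
  rot[11] = nbelievab$cincinnatiu
  rot[12] = believab$cincinnatiun
  rot[13] = elievab$cincinnatiunb
  rot[14] = lievab$cincinnatiunbe
  rot[15] = ievab$cincinnatiunbel
  rot[16] = evab$cincinnatiunbeli
  rot[17] = vab$cincinnatiunbelie
  rot[18] = ab$cincinnatiunbeliev
  rot[19] = b$cincinnatiunbelieva
  rot[20] = $cincinnatiunbelievab
Sorted (with $ < everything):
  sorted[0] = $cincinnatiunbelievab
  sorted[1] = ab$cincinnatiunbeliev
  sorted[2] = atiunbelievab$cincinn
  sorted[3] = b$cincinnatiunbelieva
  sorted[4] = believab$cincinnatiun
  sorted[5] = cincinnatiunbelievab$
  sorted[6] = cinnatiunbelievab$cin
  sorted[7] = elievab$cincinnatiunb
  sorted[8] = evab$cincinnatiunbeli
  sorted[9] = ievab$cincinnatiunbel
  sorted[10] = incinnatiunbelievab$c
  sorted[11] = innatiunbelievab$cinc
  sorted[12] = iunbelievab$cincinnat
  sorted[13] = lievab$cincinnatiunbe
  sorted[14] = natiunbelievab$cincin
  sorted[15] = nbelievab$cincinnatiu
  sorted[16] = ncinnatiunbelievab$ci
  sorted[17] = nnatiunbelievab$cinci
  sorted[18] = tiunbelievab$cincinna
  sorted[19] = unbelievab$cincinnati
  sorted[20] = vab$cincinnatiunbelie
sorted[15] = nbelievab$cincinnatiu

Answer: nbelievab$cincinnatiu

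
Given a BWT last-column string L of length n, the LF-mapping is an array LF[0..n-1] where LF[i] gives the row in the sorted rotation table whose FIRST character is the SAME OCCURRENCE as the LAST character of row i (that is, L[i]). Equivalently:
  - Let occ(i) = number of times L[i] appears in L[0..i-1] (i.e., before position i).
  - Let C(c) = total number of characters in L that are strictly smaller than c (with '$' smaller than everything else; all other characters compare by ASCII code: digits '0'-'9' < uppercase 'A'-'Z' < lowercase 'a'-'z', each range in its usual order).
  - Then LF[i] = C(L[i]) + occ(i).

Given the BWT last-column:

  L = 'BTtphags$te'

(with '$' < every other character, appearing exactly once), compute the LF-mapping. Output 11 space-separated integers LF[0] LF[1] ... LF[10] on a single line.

Char counts: '$':1, 'B':1, 'T':1, 'a':1, 'e':1, 'g':1, 'h':1, 'p':1, 's':1, 't':2
C (first-col start): C('$')=0, C('B')=1, C('T')=2, C('a')=3, C('e')=4, C('g')=5, C('h')=6, C('p')=7, C('s')=8, C('t')=9
L[0]='B': occ=0, LF[0]=C('B')+0=1+0=1
L[1]='T': occ=0, LF[1]=C('T')+0=2+0=2
L[2]='t': occ=0, LF[2]=C('t')+0=9+0=9
L[3]='p': occ=0, LF[3]=C('p')+0=7+0=7
L[4]='h': occ=0, LF[4]=C('h')+0=6+0=6
L[5]='a': occ=0, LF[5]=C('a')+0=3+0=3
L[6]='g': occ=0, LF[6]=C('g')+0=5+0=5
L[7]='s': occ=0, LF[7]=C('s')+0=8+0=8
L[8]='$': occ=0, LF[8]=C('$')+0=0+0=0
L[9]='t': occ=1, LF[9]=C('t')+1=9+1=10
L[10]='e': occ=0, LF[10]=C('e')+0=4+0=4

Answer: 1 2 9 7 6 3 5 8 0 10 4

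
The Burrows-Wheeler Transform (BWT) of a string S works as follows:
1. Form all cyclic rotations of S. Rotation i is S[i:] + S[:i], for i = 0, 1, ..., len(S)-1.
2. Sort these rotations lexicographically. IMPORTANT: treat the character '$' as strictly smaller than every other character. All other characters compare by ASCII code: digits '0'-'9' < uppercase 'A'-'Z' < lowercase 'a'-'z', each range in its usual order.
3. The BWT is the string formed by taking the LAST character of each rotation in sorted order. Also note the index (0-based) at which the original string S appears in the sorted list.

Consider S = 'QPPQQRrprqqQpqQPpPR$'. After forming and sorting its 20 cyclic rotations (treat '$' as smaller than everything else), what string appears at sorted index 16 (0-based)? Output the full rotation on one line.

All 20 rotations (rotation i = S[i:]+S[:i]):
  rot[0] = QPPQQRrprqqQpqQPpPR$
  rot[1] = PPQQRrprqqQpqQPpPR$Q
  rot[2] = PQQRrprqqQpqQPpPR$QP
  rot[3] = QQRrprqqQpqQPpPR$QPP
  rot[4] = QRrprqqQpqQPpPR$QPPQ
  rot[5] = RrprqqQpqQPpPR$QPPQQ
  rot[6] = rprqqQpqQPpPR$QPPQQR
  rot[7] = prqqQpqQPpPR$QPPQQRr
  rot[8] = rqqQpqQPpPR$QPPQQRrp
  rot[9] = qqQpqQPpPR$QPPQQRrpr
  rot[10] = qQpqQPpPR$QPPQQRrprq
  rot[11] = QpqQPpPR$QPPQQRrprqq
  rot[12] = pqQPpPR$QPPQQRrprqqQ
  rot[13] = qQPpPR$QPPQQRrprqqQp
  rot[14] = QPpPR$QPPQQRrprqqQpq
  rot[15] = PpPR$QPPQQRrprqqQpqQ
  rot[16] = pPR$QPPQQRrprqqQpqQP
  rot[17] = PR$QPPQQRrprqqQpqQPp
  rot[18] = R$QPPQQRrprqqQpqQPpP
  rot[19] = $QPPQQRrprqqQpqQPpPR
Sorted (with $ < everything):
  sorted[0] = $QPPQQRrprqqQpqQPpPR
  sorted[1] = PPQQRrprqqQpqQPpPR$Q
  sorted[2] = PQQRrprqqQpqQPpPR$QP
  sorted[3] = PR$QPPQQRrprqqQpqQPp
  sorted[4] = PpPR$QPPQQRrprqqQpqQ
  sorted[5] = QPPQQRrprqqQpqQPpPR$
  sorted[6] = QPpPR$QPPQQRrprqqQpq
  sorted[7] = QQRrprqqQpqQPpPR$QPP
  sorted[8] = QRrprqqQpqQPpPR$QPPQ
  sorted[9] = QpqQPpPR$QPPQQRrprqq
  sorted[10] = R$QPPQQRrprqqQpqQPpP
  sorted[11] = RrprqqQpqQPpPR$QPPQQ
  sorted[12] = pPR$QPPQQRrprqqQpqQP
  sorted[13] = pqQPpPR$QPPQQRrprqqQ
  sorted[14] = prqqQpqQPpPR$QPPQQRr
  sorted[15] = qQPpPR$QPPQQRrprqqQp
  sorted[16] = qQpqQPpPR$QPPQQRrprq
  sorted[17] = qqQpqQPpPR$QPPQQRrpr
  sorted[18] = rprqqQpqQPpPR$QPPQQR
  sorted[19] = rqqQpqQPpPR$QPPQQRrp
sorted[16] = qQpqQPpPR$QPPQQRrprq

Answer: qQpqQPpPR$QPPQQRrprq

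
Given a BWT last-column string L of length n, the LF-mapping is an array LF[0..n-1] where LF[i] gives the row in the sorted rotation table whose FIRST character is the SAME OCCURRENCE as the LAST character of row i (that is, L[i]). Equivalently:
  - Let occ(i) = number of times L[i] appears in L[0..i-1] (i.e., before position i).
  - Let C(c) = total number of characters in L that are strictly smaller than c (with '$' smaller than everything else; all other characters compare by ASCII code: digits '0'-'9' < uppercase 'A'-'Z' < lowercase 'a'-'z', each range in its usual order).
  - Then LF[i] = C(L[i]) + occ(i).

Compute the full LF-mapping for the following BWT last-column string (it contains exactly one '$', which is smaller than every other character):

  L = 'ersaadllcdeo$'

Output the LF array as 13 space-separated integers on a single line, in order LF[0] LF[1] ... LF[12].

Char counts: '$':1, 'a':2, 'c':1, 'd':2, 'e':2, 'l':2, 'o':1, 'r':1, 's':1
C (first-col start): C('$')=0, C('a')=1, C('c')=3, C('d')=4, C('e')=6, C('l')=8, C('o')=10, C('r')=11, C('s')=12
L[0]='e': occ=0, LF[0]=C('e')+0=6+0=6
L[1]='r': occ=0, LF[1]=C('r')+0=11+0=11
L[2]='s': occ=0, LF[2]=C('s')+0=12+0=12
L[3]='a': occ=0, LF[3]=C('a')+0=1+0=1
L[4]='a': occ=1, LF[4]=C('a')+1=1+1=2
L[5]='d': occ=0, LF[5]=C('d')+0=4+0=4
L[6]='l': occ=0, LF[6]=C('l')+0=8+0=8
L[7]='l': occ=1, LF[7]=C('l')+1=8+1=9
L[8]='c': occ=0, LF[8]=C('c')+0=3+0=3
L[9]='d': occ=1, LF[9]=C('d')+1=4+1=5
L[10]='e': occ=1, LF[10]=C('e')+1=6+1=7
L[11]='o': occ=0, LF[11]=C('o')+0=10+0=10
L[12]='$': occ=0, LF[12]=C('$')+0=0+0=0

Answer: 6 11 12 1 2 4 8 9 3 5 7 10 0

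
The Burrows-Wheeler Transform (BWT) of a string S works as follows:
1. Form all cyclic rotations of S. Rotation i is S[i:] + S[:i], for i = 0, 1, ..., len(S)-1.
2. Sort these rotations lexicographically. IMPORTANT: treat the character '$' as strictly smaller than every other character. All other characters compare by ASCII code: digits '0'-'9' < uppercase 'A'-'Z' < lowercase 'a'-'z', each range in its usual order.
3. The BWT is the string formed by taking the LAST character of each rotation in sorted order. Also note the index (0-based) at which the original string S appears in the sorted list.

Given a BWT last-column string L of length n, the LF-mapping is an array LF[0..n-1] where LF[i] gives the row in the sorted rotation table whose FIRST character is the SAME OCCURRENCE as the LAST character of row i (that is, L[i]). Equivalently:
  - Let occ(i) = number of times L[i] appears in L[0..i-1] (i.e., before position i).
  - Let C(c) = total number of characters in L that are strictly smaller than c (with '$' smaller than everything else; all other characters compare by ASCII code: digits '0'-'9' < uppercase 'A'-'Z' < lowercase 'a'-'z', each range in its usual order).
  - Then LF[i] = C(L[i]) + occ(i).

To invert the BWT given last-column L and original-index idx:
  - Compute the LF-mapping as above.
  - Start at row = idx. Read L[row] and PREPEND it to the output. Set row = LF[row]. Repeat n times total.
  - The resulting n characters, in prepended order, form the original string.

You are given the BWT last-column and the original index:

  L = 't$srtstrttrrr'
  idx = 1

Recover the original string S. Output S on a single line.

Answer: rrtsrsrttrtt$

Derivation:
LF mapping: 8 0 6 1 9 7 10 2 11 12 3 4 5
Walk LF starting at row 1, prepending L[row]:
  step 1: row=1, L[1]='$', prepend. Next row=LF[1]=0
  step 2: row=0, L[0]='t', prepend. Next row=LF[0]=8
  step 3: row=8, L[8]='t', prepend. Next row=LF[8]=11
  step 4: row=11, L[11]='r', prepend. Next row=LF[11]=4
  step 5: row=4, L[4]='t', prepend. Next row=LF[4]=9
  step 6: row=9, L[9]='t', prepend. Next row=LF[9]=12
  step 7: row=12, L[12]='r', prepend. Next row=LF[12]=5
  step 8: row=5, L[5]='s', prepend. Next row=LF[5]=7
  step 9: row=7, L[7]='r', prepend. Next row=LF[7]=2
  step 10: row=2, L[2]='s', prepend. Next row=LF[2]=6
  step 11: row=6, L[6]='t', prepend. Next row=LF[6]=10
  step 12: row=10, L[10]='r', prepend. Next row=LF[10]=3
  step 13: row=3, L[3]='r', prepend. Next row=LF[3]=1
Reversed output: rrtsrsrttrtt$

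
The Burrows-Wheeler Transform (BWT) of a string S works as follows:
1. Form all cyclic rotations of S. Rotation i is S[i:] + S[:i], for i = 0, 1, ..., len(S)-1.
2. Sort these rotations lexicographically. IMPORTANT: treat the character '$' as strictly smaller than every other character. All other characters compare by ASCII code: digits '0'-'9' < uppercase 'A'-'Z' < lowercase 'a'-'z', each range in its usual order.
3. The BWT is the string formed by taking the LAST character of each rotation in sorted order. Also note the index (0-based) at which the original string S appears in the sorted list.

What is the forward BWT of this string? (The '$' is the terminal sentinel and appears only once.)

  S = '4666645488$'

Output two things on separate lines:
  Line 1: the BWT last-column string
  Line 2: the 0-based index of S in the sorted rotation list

Answer: 86$54666484
2

Derivation:
All 11 rotations (rotation i = S[i:]+S[:i]):
  rot[0] = 4666645488$
  rot[1] = 666645488$4
  rot[2] = 66645488$46
  rot[3] = 6645488$466
  rot[4] = 645488$4666
  rot[5] = 45488$46666
  rot[6] = 5488$466664
  rot[7] = 488$4666645
  rot[8] = 88$46666454
  rot[9] = 8$466664548
  rot[10] = $4666645488
Sorted (with $ < everything):
  sorted[0] = $4666645488  (last char: '8')
  sorted[1] = 45488$46666  (last char: '6')
  sorted[2] = 4666645488$  (last char: '$')
  sorted[3] = 488$4666645  (last char: '5')
  sorted[4] = 5488$466664  (last char: '4')
  sorted[5] = 645488$4666  (last char: '6')
  sorted[6] = 6645488$466  (last char: '6')
  sorted[7] = 66645488$46  (last char: '6')
  sorted[8] = 666645488$4  (last char: '4')
  sorted[9] = 8$466664548  (last char: '8')
  sorted[10] = 88$46666454  (last char: '4')
Last column: 86$54666484
Original string S is at sorted index 2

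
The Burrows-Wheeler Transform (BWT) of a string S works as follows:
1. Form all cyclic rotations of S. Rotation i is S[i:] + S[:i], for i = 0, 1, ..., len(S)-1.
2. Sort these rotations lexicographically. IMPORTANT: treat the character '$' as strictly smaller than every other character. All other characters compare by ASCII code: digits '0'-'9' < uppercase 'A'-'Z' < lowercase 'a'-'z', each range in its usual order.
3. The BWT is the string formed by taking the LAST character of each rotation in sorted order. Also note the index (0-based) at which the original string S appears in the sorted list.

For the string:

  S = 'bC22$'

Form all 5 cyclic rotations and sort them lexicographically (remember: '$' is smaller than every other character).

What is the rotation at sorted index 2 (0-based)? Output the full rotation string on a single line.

All 5 rotations (rotation i = S[i:]+S[:i]):
  rot[0] = bC22$
  rot[1] = C22$b
  rot[2] = 22$bC
  rot[3] = 2$bC2
  rot[4] = $bC22
Sorted (with $ < everything):
  sorted[0] = $bC22
  sorted[1] = 2$bC2
  sorted[2] = 22$bC
  sorted[3] = C22$b
  sorted[4] = bC22$
sorted[2] = 22$bC

Answer: 22$bC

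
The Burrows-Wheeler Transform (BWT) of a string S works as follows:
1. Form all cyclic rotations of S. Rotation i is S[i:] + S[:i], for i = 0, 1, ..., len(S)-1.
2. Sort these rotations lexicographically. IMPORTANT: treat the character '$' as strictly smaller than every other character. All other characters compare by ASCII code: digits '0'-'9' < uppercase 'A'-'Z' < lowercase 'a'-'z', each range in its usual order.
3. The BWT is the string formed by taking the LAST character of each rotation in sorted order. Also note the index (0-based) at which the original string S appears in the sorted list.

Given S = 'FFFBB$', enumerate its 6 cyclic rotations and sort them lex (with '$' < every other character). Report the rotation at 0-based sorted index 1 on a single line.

Answer: B$FFFB

Derivation:
All 6 rotations (rotation i = S[i:]+S[:i]):
  rot[0] = FFFBB$
  rot[1] = FFBB$F
  rot[2] = FBB$FF
  rot[3] = BB$FFF
  rot[4] = B$FFFB
  rot[5] = $FFFBB
Sorted (with $ < everything):
  sorted[0] = $FFFBB
  sorted[1] = B$FFFB
  sorted[2] = BB$FFF
  sorted[3] = FBB$FF
  sorted[4] = FFBB$F
  sorted[5] = FFFBB$
sorted[1] = B$FFFB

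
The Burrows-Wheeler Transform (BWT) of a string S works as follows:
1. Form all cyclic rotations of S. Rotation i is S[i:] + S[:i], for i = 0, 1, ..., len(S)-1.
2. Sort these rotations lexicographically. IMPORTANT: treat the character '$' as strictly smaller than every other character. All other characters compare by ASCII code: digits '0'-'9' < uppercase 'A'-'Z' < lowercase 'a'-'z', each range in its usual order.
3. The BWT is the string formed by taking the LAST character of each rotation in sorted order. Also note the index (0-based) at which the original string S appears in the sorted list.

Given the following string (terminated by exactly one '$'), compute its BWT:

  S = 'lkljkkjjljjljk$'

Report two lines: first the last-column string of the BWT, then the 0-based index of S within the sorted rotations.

All 15 rotations (rotation i = S[i:]+S[:i]):
  rot[0] = lkljkkjjljjljk$
  rot[1] = kljkkjjljjljk$l
  rot[2] = ljkkjjljjljk$lk
  rot[3] = jkkjjljjljk$lkl
  rot[4] = kkjjljjljk$lklj
  rot[5] = kjjljjljk$lkljk
  rot[6] = jjljjljk$lkljkk
  rot[7] = jljjljk$lkljkkj
  rot[8] = ljjljk$lkljkkjj
  rot[9] = jjljk$lkljkkjjl
  rot[10] = jljk$lkljkkjjlj
  rot[11] = ljk$lkljkkjjljj
  rot[12] = jk$lkljkkjjljjl
  rot[13] = k$lkljkkjjljjlj
  rot[14] = $lkljkkjjljjljk
Sorted (with $ < everything):
  sorted[0] = $lkljkkjjljjljk  (last char: 'k')
  sorted[1] = jjljjljk$lkljkk  (last char: 'k')
  sorted[2] = jjljk$lkljkkjjl  (last char: 'l')
  sorted[3] = jk$lkljkkjjljjl  (last char: 'l')
  sorted[4] = jkkjjljjljk$lkl  (last char: 'l')
  sorted[5] = jljjljk$lkljkkj  (last char: 'j')
  sorted[6] = jljk$lkljkkjjlj  (last char: 'j')
  sorted[7] = k$lkljkkjjljjlj  (last char: 'j')
  sorted[8] = kjjljjljk$lkljk  (last char: 'k')
  sorted[9] = kkjjljjljk$lklj  (last char: 'j')
  sorted[10] = kljkkjjljjljk$l  (last char: 'l')
  sorted[11] = ljjljk$lkljkkjj  (last char: 'j')
  sorted[12] = ljk$lkljkkjjljj  (last char: 'j')
  sorted[13] = ljkkjjljjljk$lk  (last char: 'k')
  sorted[14] = lkljkkjjljjljk$  (last char: '$')
Last column: kkllljjjkjljjk$
Original string S is at sorted index 14

Answer: kkllljjjkjljjk$
14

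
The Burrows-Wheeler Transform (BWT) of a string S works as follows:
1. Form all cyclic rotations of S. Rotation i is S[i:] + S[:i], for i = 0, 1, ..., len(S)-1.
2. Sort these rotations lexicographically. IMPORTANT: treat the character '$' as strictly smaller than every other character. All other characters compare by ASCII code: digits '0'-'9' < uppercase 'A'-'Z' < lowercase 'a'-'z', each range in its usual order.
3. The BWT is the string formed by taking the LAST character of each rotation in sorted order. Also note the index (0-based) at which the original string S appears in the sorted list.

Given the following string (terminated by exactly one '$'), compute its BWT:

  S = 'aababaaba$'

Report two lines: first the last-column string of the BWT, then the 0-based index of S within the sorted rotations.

All 10 rotations (rotation i = S[i:]+S[:i]):
  rot[0] = aababaaba$
  rot[1] = ababaaba$a
  rot[2] = babaaba$aa
  rot[3] = abaaba$aab
  rot[4] = baaba$aaba
  rot[5] = aaba$aabab
  rot[6] = aba$aababa
  rot[7] = ba$aababaa
  rot[8] = a$aababaab
  rot[9] = $aababaaba
Sorted (with $ < everything):
  sorted[0] = $aababaaba  (last char: 'a')
  sorted[1] = a$aababaab  (last char: 'b')
  sorted[2] = aaba$aabab  (last char: 'b')
  sorted[3] = aababaaba$  (last char: '$')
  sorted[4] = aba$aababa  (last char: 'a')
  sorted[5] = abaaba$aab  (last char: 'b')
  sorted[6] = ababaaba$a  (last char: 'a')
  sorted[7] = ba$aababaa  (last char: 'a')
  sorted[8] = baaba$aaba  (last char: 'a')
  sorted[9] = babaaba$aa  (last char: 'a')
Last column: abb$abaaaa
Original string S is at sorted index 3

Answer: abb$abaaaa
3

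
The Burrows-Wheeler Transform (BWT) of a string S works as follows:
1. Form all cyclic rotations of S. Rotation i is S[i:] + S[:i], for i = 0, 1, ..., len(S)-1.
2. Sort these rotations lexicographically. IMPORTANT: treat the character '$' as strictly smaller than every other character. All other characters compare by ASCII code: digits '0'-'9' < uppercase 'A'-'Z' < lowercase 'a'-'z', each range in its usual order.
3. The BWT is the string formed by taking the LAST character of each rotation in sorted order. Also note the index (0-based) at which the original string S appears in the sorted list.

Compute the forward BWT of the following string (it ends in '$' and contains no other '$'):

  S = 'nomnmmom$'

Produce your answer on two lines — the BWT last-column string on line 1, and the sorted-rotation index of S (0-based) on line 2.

Answer: monomm$mn
6

Derivation:
All 9 rotations (rotation i = S[i:]+S[:i]):
  rot[0] = nomnmmom$
  rot[1] = omnmmom$n
  rot[2] = mnmmom$no
  rot[3] = nmmom$nom
  rot[4] = mmom$nomn
  rot[5] = mom$nomnm
  rot[6] = om$nomnmm
  rot[7] = m$nomnmmo
  rot[8] = $nomnmmom
Sorted (with $ < everything):
  sorted[0] = $nomnmmom  (last char: 'm')
  sorted[1] = m$nomnmmo  (last char: 'o')
  sorted[2] = mmom$nomn  (last char: 'n')
  sorted[3] = mnmmom$no  (last char: 'o')
  sorted[4] = mom$nomnm  (last char: 'm')
  sorted[5] = nmmom$nom  (last char: 'm')
  sorted[6] = nomnmmom$  (last char: '$')
  sorted[7] = om$nomnmm  (last char: 'm')
  sorted[8] = omnmmom$n  (last char: 'n')
Last column: monomm$mn
Original string S is at sorted index 6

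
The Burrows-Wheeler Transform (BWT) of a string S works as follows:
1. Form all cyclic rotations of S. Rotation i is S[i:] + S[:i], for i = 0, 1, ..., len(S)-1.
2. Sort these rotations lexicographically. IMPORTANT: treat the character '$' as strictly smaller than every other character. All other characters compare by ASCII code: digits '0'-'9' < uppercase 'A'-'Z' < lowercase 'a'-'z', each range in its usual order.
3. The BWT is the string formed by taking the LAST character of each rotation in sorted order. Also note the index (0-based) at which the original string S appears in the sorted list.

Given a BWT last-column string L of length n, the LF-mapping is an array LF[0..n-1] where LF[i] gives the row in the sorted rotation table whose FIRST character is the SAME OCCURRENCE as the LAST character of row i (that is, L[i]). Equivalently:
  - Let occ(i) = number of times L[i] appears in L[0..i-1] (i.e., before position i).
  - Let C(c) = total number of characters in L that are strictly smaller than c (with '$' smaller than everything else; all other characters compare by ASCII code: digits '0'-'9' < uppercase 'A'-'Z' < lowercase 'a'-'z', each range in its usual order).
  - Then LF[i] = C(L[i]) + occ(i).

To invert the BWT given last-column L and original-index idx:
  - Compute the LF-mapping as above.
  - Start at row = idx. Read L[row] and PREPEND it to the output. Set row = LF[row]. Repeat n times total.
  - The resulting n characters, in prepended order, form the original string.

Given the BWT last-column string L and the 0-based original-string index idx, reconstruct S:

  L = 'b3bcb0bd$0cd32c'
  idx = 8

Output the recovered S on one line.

LF mapping: 6 4 7 10 8 1 9 13 0 2 11 14 5 3 12
Walk LF starting at row 8, prepending L[row]:
  step 1: row=8, L[8]='$', prepend. Next row=LF[8]=0
  step 2: row=0, L[0]='b', prepend. Next row=LF[0]=6
  step 3: row=6, L[6]='b', prepend. Next row=LF[6]=9
  step 4: row=9, L[9]='0', prepend. Next row=LF[9]=2
  step 5: row=2, L[2]='b', prepend. Next row=LF[2]=7
  step 6: row=7, L[7]='d', prepend. Next row=LF[7]=13
  step 7: row=13, L[13]='2', prepend. Next row=LF[13]=3
  step 8: row=3, L[3]='c', prepend. Next row=LF[3]=10
  step 9: row=10, L[10]='c', prepend. Next row=LF[10]=11
  step 10: row=11, L[11]='d', prepend. Next row=LF[11]=14
  step 11: row=14, L[14]='c', prepend. Next row=LF[14]=12
  step 12: row=12, L[12]='3', prepend. Next row=LF[12]=5
  step 13: row=5, L[5]='0', prepend. Next row=LF[5]=1
  step 14: row=1, L[1]='3', prepend. Next row=LF[1]=4
  step 15: row=4, L[4]='b', prepend. Next row=LF[4]=8
Reversed output: b303cdcc2db0bb$

Answer: b303cdcc2db0bb$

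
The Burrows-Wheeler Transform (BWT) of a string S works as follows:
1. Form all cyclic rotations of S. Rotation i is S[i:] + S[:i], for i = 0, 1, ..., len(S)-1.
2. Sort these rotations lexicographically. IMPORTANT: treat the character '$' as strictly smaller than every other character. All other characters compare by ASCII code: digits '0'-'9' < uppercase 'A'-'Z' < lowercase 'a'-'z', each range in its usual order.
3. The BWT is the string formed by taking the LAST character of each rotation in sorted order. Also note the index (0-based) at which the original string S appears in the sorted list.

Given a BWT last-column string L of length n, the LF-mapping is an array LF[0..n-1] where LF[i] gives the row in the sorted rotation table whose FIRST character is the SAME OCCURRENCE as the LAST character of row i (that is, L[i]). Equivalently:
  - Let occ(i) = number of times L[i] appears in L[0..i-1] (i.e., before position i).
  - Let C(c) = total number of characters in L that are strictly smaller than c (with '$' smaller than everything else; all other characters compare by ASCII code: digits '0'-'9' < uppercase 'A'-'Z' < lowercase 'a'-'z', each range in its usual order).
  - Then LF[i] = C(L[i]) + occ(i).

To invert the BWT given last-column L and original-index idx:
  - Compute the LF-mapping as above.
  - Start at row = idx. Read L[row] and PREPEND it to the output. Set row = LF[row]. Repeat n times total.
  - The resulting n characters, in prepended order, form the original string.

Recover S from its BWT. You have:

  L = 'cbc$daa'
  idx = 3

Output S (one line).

Answer: bacadc$

Derivation:
LF mapping: 4 3 5 0 6 1 2
Walk LF starting at row 3, prepending L[row]:
  step 1: row=3, L[3]='$', prepend. Next row=LF[3]=0
  step 2: row=0, L[0]='c', prepend. Next row=LF[0]=4
  step 3: row=4, L[4]='d', prepend. Next row=LF[4]=6
  step 4: row=6, L[6]='a', prepend. Next row=LF[6]=2
  step 5: row=2, L[2]='c', prepend. Next row=LF[2]=5
  step 6: row=5, L[5]='a', prepend. Next row=LF[5]=1
  step 7: row=1, L[1]='b', prepend. Next row=LF[1]=3
Reversed output: bacadc$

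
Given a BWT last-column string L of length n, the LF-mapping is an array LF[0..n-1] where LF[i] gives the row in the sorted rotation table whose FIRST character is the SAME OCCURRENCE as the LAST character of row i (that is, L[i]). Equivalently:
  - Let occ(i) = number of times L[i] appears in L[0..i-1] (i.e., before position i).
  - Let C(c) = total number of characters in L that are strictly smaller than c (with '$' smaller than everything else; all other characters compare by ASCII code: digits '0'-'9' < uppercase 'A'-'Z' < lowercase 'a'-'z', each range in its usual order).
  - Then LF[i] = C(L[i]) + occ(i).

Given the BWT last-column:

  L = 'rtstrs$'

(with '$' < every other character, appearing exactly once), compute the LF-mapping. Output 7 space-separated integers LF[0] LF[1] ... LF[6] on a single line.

Char counts: '$':1, 'r':2, 's':2, 't':2
C (first-col start): C('$')=0, C('r')=1, C('s')=3, C('t')=5
L[0]='r': occ=0, LF[0]=C('r')+0=1+0=1
L[1]='t': occ=0, LF[1]=C('t')+0=5+0=5
L[2]='s': occ=0, LF[2]=C('s')+0=3+0=3
L[3]='t': occ=1, LF[3]=C('t')+1=5+1=6
L[4]='r': occ=1, LF[4]=C('r')+1=1+1=2
L[5]='s': occ=1, LF[5]=C('s')+1=3+1=4
L[6]='$': occ=0, LF[6]=C('$')+0=0+0=0

Answer: 1 5 3 6 2 4 0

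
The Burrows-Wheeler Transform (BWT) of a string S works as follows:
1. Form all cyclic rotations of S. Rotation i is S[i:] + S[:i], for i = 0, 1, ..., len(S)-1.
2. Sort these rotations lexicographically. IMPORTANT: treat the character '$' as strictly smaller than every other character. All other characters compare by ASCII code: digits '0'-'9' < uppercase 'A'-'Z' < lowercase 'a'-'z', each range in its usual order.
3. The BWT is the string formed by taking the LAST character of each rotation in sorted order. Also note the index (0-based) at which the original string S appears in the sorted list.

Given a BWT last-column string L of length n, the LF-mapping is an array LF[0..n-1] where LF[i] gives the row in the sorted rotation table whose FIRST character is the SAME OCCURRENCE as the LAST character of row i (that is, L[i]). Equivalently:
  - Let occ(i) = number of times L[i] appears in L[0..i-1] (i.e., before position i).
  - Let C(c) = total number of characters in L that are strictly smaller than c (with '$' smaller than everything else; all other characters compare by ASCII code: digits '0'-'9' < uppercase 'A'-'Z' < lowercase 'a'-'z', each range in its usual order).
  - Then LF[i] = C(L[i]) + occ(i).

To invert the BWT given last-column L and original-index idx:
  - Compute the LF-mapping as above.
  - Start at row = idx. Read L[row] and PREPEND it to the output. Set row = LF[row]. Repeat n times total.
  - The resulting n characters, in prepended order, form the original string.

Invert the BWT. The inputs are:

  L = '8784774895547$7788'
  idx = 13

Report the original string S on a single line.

LF mapping: 12 6 13 1 7 8 2 14 17 4 5 3 9 0 10 11 15 16
Walk LF starting at row 13, prepending L[row]:
  step 1: row=13, L[13]='$', prepend. Next row=LF[13]=0
  step 2: row=0, L[0]='8', prepend. Next row=LF[0]=12
  step 3: row=12, L[12]='7', prepend. Next row=LF[12]=9
  step 4: row=9, L[9]='5', prepend. Next row=LF[9]=4
  step 5: row=4, L[4]='7', prepend. Next row=LF[4]=7
  step 6: row=7, L[7]='8', prepend. Next row=LF[7]=14
  step 7: row=14, L[14]='7', prepend. Next row=LF[14]=10
  step 8: row=10, L[10]='5', prepend. Next row=LF[10]=5
  step 9: row=5, L[5]='7', prepend. Next row=LF[5]=8
  step 10: row=8, L[8]='9', prepend. Next row=LF[8]=17
  step 11: row=17, L[17]='8', prepend. Next row=LF[17]=16
  step 12: row=16, L[16]='8', prepend. Next row=LF[16]=15
  step 13: row=15, L[15]='7', prepend. Next row=LF[15]=11
  step 14: row=11, L[11]='4', prepend. Next row=LF[11]=3
  step 15: row=3, L[3]='4', prepend. Next row=LF[3]=1
  step 16: row=1, L[1]='7', prepend. Next row=LF[1]=6
  step 17: row=6, L[6]='4', prepend. Next row=LF[6]=2
  step 18: row=2, L[2]='8', prepend. Next row=LF[2]=13
Reversed output: 84744788975787578$

Answer: 84744788975787578$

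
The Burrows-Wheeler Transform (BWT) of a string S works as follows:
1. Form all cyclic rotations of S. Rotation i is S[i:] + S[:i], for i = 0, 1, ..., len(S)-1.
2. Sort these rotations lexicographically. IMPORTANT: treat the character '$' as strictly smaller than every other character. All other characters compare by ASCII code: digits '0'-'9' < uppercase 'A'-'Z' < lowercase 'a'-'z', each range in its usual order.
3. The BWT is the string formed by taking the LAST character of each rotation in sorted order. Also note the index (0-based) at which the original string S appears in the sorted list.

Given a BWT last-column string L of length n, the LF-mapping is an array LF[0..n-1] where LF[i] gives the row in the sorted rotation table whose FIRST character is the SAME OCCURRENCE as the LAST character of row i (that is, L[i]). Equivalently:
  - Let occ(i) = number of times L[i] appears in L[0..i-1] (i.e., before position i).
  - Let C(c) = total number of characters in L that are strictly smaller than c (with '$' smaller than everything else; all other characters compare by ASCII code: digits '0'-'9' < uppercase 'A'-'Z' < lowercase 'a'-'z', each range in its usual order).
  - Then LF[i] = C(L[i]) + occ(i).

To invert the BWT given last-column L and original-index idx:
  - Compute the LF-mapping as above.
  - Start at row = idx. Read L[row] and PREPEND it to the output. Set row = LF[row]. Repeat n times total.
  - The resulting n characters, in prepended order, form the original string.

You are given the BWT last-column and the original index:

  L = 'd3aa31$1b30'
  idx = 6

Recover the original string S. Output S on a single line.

Answer: 3ba1a1330d$

Derivation:
LF mapping: 10 4 7 8 5 2 0 3 9 6 1
Walk LF starting at row 6, prepending L[row]:
  step 1: row=6, L[6]='$', prepend. Next row=LF[6]=0
  step 2: row=0, L[0]='d', prepend. Next row=LF[0]=10
  step 3: row=10, L[10]='0', prepend. Next row=LF[10]=1
  step 4: row=1, L[1]='3', prepend. Next row=LF[1]=4
  step 5: row=4, L[4]='3', prepend. Next row=LF[4]=5
  step 6: row=5, L[5]='1', prepend. Next row=LF[5]=2
  step 7: row=2, L[2]='a', prepend. Next row=LF[2]=7
  step 8: row=7, L[7]='1', prepend. Next row=LF[7]=3
  step 9: row=3, L[3]='a', prepend. Next row=LF[3]=8
  step 10: row=8, L[8]='b', prepend. Next row=LF[8]=9
  step 11: row=9, L[9]='3', prepend. Next row=LF[9]=6
Reversed output: 3ba1a1330d$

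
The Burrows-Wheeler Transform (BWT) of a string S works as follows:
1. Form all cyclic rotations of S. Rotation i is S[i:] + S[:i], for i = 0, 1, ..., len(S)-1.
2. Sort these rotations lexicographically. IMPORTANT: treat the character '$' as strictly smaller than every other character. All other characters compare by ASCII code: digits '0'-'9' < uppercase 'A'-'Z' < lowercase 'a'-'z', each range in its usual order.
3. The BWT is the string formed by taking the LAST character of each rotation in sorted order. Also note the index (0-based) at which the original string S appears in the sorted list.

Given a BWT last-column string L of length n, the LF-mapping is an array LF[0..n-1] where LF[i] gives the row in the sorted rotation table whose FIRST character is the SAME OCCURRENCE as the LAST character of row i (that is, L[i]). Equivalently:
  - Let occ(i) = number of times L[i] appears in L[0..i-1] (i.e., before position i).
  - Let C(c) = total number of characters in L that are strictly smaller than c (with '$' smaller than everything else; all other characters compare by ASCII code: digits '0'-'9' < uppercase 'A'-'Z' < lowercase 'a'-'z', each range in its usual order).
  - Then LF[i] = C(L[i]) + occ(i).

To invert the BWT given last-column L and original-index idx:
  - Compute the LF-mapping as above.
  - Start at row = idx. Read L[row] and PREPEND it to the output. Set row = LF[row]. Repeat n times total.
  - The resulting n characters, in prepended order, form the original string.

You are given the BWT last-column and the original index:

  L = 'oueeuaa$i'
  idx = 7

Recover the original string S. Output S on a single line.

LF mapping: 6 7 3 4 8 1 2 0 5
Walk LF starting at row 7, prepending L[row]:
  step 1: row=7, L[7]='$', prepend. Next row=LF[7]=0
  step 2: row=0, L[0]='o', prepend. Next row=LF[0]=6
  step 3: row=6, L[6]='a', prepend. Next row=LF[6]=2
  step 4: row=2, L[2]='e', prepend. Next row=LF[2]=3
  step 5: row=3, L[3]='e', prepend. Next row=LF[3]=4
  step 6: row=4, L[4]='u', prepend. Next row=LF[4]=8
  step 7: row=8, L[8]='i', prepend. Next row=LF[8]=5
  step 8: row=5, L[5]='a', prepend. Next row=LF[5]=1
  step 9: row=1, L[1]='u', prepend. Next row=LF[1]=7
Reversed output: uaiueeao$

Answer: uaiueeao$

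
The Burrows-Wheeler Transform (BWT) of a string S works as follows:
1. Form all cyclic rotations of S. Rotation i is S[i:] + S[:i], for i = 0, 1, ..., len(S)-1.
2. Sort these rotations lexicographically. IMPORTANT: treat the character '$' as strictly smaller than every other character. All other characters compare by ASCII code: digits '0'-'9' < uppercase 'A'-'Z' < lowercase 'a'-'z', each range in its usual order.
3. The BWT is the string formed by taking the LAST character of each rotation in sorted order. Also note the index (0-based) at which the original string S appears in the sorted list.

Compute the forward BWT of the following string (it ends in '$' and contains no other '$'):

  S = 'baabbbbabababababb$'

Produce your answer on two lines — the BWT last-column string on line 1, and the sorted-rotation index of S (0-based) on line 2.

Answer: bbbbbbbab$baaaaabba
9

Derivation:
All 19 rotations (rotation i = S[i:]+S[:i]):
  rot[0] = baabbbbabababababb$
  rot[1] = aabbbbabababababb$b
  rot[2] = abbbbabababababb$ba
  rot[3] = bbbbabababababb$baa
  rot[4] = bbbabababababb$baab
  rot[5] = bbabababababb$baabb
  rot[6] = babababababb$baabbb
  rot[7] = abababababb$baabbbb
  rot[8] = bababababb$baabbbba
  rot[9] = ababababb$baabbbbab
  rot[10] = babababb$baabbbbaba
  rot[11] = abababb$baabbbbabab
  rot[12] = bababb$baabbbbababa
  rot[13] = ababb$baabbbbababab
  rot[14] = babb$baabbbbabababa
  rot[15] = abb$baabbbbabababab
  rot[16] = bb$baabbbbababababa
  rot[17] = b$baabbbbababababab
  rot[18] = $baabbbbabababababb
Sorted (with $ < everything):
  sorted[0] = $baabbbbabababababb  (last char: 'b')
  sorted[1] = aabbbbabababababb$b  (last char: 'b')
  sorted[2] = abababababb$baabbbb  (last char: 'b')
  sorted[3] = ababababb$baabbbbab  (last char: 'b')
  sorted[4] = abababb$baabbbbabab  (last char: 'b')
  sorted[5] = ababb$baabbbbababab  (last char: 'b')
  sorted[6] = abb$baabbbbabababab  (last char: 'b')
  sorted[7] = abbbbabababababb$ba  (last char: 'a')
  sorted[8] = b$baabbbbababababab  (last char: 'b')
  sorted[9] = baabbbbabababababb$  (last char: '$')
  sorted[10] = babababababb$baabbb  (last char: 'b')
  sorted[11] = bababababb$baabbbba  (last char: 'a')
  sorted[12] = babababb$baabbbbaba  (last char: 'a')
  sorted[13] = bababb$baabbbbababa  (last char: 'a')
  sorted[14] = babb$baabbbbabababa  (last char: 'a')
  sorted[15] = bb$baabbbbababababa  (last char: 'a')
  sorted[16] = bbabababababb$baabb  (last char: 'b')
  sorted[17] = bbbabababababb$baab  (last char: 'b')
  sorted[18] = bbbbabababababb$baa  (last char: 'a')
Last column: bbbbbbbab$baaaaabba
Original string S is at sorted index 9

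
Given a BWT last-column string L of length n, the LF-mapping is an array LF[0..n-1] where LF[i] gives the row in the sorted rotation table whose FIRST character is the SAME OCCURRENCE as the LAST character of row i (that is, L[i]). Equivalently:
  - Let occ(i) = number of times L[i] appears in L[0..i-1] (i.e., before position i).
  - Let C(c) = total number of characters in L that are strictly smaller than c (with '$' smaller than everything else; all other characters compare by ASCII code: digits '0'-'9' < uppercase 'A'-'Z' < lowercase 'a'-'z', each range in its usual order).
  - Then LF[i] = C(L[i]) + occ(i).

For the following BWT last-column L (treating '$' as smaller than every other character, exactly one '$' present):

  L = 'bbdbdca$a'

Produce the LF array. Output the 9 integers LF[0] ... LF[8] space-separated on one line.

Answer: 3 4 7 5 8 6 1 0 2

Derivation:
Char counts: '$':1, 'a':2, 'b':3, 'c':1, 'd':2
C (first-col start): C('$')=0, C('a')=1, C('b')=3, C('c')=6, C('d')=7
L[0]='b': occ=0, LF[0]=C('b')+0=3+0=3
L[1]='b': occ=1, LF[1]=C('b')+1=3+1=4
L[2]='d': occ=0, LF[2]=C('d')+0=7+0=7
L[3]='b': occ=2, LF[3]=C('b')+2=3+2=5
L[4]='d': occ=1, LF[4]=C('d')+1=7+1=8
L[5]='c': occ=0, LF[5]=C('c')+0=6+0=6
L[6]='a': occ=0, LF[6]=C('a')+0=1+0=1
L[7]='$': occ=0, LF[7]=C('$')+0=0+0=0
L[8]='a': occ=1, LF[8]=C('a')+1=1+1=2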